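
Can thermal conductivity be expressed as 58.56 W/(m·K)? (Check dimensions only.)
Yes

thermal conductivity has SI base units: kg * m / (s^3 * K)
W/(m·K) reduces to the same SI base units, so it is a valid unit for thermal conductivity.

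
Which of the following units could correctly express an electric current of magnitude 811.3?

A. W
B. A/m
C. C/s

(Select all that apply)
C

electric current has SI base units: A

Checking each option against A:
  A. W: ✗ does not match
  B. A/m: ✗ does not match
  C. C/s: ✓ matches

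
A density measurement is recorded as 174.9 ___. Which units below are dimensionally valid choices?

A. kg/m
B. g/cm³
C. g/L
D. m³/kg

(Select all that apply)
B, C

density has SI base units: kg / m^3

Checking each option against kg / m^3:
  A. kg/m: ✗ does not match
  B. g/cm³: ✓ matches
  C. g/L: ✓ matches
  D. m³/kg: ✗ does not match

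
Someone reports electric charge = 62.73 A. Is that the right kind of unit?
No

electric charge has SI base units: A * s
A does NOT reduce to A * s; a valid unit for electric charge would be e.g. C.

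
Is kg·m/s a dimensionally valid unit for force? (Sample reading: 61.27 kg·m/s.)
No

force has SI base units: kg * m / s^2
kg·m/s does NOT reduce to kg * m / s^2; a valid unit for force would be e.g. N.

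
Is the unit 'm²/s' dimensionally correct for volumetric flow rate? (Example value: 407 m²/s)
No

volumetric flow rate has SI base units: m^3 / s
m²/s does NOT reduce to m^3 / s; a valid unit for volumetric flow rate would be e.g. m³/s.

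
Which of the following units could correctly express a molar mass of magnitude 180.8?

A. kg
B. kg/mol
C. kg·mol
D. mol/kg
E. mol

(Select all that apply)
B

molar mass has SI base units: kg / mol

Checking each option against kg / mol:
  A. kg: ✗ does not match
  B. kg/mol: ✓ matches
  C. kg·mol: ✗ does not match
  D. mol/kg: ✗ does not match
  E. mol: ✗ does not match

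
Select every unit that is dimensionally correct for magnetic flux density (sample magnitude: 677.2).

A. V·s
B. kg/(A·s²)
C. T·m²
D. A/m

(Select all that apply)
B

magnetic flux density has SI base units: kg / (A * s^2)

Checking each option against kg / (A * s^2):
  A. V·s: ✗ does not match
  B. kg/(A·s²): ✓ matches
  C. T·m²: ✗ does not match
  D. A/m: ✗ does not match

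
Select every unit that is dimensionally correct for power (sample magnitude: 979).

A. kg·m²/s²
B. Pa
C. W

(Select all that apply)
C

power has SI base units: kg * m^2 / s^3

Checking each option against kg * m^2 / s^3:
  A. kg·m²/s²: ✗ does not match
  B. Pa: ✗ does not match
  C. W: ✓ matches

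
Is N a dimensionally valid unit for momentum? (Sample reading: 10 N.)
No

momentum has SI base units: kg * m / s
N does NOT reduce to kg * m / s; a valid unit for momentum would be e.g. kg·m/s.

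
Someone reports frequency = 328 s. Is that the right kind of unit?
No

frequency has SI base units: 1 / s
s does NOT reduce to 1 / s; a valid unit for frequency would be e.g. Hz.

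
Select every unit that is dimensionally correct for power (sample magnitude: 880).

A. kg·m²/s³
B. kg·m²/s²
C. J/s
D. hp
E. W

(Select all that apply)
A, C, D, E

power has SI base units: kg * m^2 / s^3

Checking each option against kg * m^2 / s^3:
  A. kg·m²/s³: ✓ matches
  B. kg·m²/s²: ✗ does not match
  C. J/s: ✓ matches
  D. hp: ✓ matches
  E. W: ✓ matches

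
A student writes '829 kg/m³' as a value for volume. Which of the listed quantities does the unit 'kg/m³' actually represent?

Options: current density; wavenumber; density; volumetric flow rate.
density

volume should have units dimensionally equivalent to m^3 (e.g. m³).
The given unit 'kg/m³' reduces to kg / m^3. Of the listed options, that is the dimensionality of density.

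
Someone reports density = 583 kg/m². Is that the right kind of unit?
No

density has SI base units: kg / m^3
kg/m² does NOT reduce to kg / m^3; a valid unit for density would be e.g. kg/m³.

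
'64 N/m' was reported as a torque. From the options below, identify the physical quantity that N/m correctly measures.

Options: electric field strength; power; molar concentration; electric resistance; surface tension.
surface tension

torque should have units dimensionally equivalent to kg * m^2 / s^2 (e.g. N·m).
The given unit 'N/m' reduces to kg / s^2. Of the listed options, that is the dimensionality of surface tension.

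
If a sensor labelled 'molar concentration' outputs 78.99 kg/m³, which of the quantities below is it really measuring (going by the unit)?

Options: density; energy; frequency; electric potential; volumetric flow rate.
density

molar concentration should have units dimensionally equivalent to mol / m^3 (e.g. mol/m³).
The given unit 'kg/m³' reduces to kg / m^3. Of the listed options, that is the dimensionality of density.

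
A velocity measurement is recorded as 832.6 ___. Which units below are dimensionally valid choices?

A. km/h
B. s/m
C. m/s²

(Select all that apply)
A

velocity has SI base units: m / s

Checking each option against m / s:
  A. km/h: ✓ matches
  B. s/m: ✗ does not match
  C. m/s²: ✗ does not match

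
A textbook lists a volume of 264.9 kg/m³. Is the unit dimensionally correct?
No

volume has SI base units: m^3
kg/m³ does NOT reduce to m^3; a valid unit for volume would be e.g. m³.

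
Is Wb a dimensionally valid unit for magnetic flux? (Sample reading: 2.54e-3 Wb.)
Yes

magnetic flux has SI base units: kg * m^2 / (A * s^2)
Wb reduces to the same SI base units, so it is a valid unit for magnetic flux.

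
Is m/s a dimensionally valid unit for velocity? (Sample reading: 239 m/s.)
Yes

velocity has SI base units: m / s
m/s reduces to the same SI base units, so it is a valid unit for velocity.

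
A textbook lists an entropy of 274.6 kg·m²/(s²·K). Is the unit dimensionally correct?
Yes

entropy has SI base units: kg * m^2 / (s^2 * K)
kg·m²/(s²·K) reduces to the same SI base units, so it is a valid unit for entropy.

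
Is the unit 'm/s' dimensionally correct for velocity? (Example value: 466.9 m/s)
Yes

velocity has SI base units: m / s
m/s reduces to the same SI base units, so it is a valid unit for velocity.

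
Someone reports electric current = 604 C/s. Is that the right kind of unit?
Yes

electric current has SI base units: A
C/s reduces to the same SI base units, so it is a valid unit for electric current.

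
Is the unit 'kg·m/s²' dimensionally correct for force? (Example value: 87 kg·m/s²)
Yes

force has SI base units: kg * m / s^2
kg·m/s² reduces to the same SI base units, so it is a valid unit for force.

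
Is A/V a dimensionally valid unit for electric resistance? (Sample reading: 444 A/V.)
No

electric resistance has SI base units: kg * m^2 / (A^2 * s^3)
A/V does NOT reduce to kg * m^2 / (A^2 * s^3); a valid unit for electric resistance would be e.g. Ω.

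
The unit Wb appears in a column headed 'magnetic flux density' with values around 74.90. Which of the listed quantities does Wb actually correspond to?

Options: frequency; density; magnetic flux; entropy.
magnetic flux

magnetic flux density should have units dimensionally equivalent to kg / (A * s^2) (e.g. T).
The given unit 'Wb' reduces to kg * m^2 / (A * s^2). Of the listed options, that is the dimensionality of magnetic flux.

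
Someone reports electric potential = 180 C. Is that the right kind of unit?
No

electric potential has SI base units: kg * m^2 / (A * s^3)
C does NOT reduce to kg * m^2 / (A * s^3); a valid unit for electric potential would be e.g. V.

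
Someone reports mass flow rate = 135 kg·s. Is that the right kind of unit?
No

mass flow rate has SI base units: kg / s
kg·s does NOT reduce to kg / s; a valid unit for mass flow rate would be e.g. kg/s.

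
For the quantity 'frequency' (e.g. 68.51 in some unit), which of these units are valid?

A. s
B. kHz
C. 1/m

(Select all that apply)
B

frequency has SI base units: 1 / s

Checking each option against 1 / s:
  A. s: ✗ does not match
  B. kHz: ✓ matches
  C. 1/m: ✗ does not match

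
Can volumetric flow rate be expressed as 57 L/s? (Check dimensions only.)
Yes

volumetric flow rate has SI base units: m^3 / s
L/s reduces to the same SI base units, so it is a valid unit for volumetric flow rate.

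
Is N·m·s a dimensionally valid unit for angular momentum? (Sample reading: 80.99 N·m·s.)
Yes

angular momentum has SI base units: kg * m^2 / s
N·m·s reduces to the same SI base units, so it is a valid unit for angular momentum.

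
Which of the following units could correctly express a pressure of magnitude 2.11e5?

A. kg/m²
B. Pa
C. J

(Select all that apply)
B

pressure has SI base units: kg / (m * s^2)

Checking each option against kg / (m * s^2):
  A. kg/m²: ✗ does not match
  B. Pa: ✓ matches
  C. J: ✗ does not match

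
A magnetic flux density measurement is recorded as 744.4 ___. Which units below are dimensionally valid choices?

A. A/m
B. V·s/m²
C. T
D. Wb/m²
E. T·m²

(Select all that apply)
B, C, D

magnetic flux density has SI base units: kg / (A * s^2)

Checking each option against kg / (A * s^2):
  A. A/m: ✗ does not match
  B. V·s/m²: ✓ matches
  C. T: ✓ matches
  D. Wb/m²: ✓ matches
  E. T·m²: ✗ does not match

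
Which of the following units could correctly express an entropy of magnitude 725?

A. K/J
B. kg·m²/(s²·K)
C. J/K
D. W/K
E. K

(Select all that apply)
B, C

entropy has SI base units: kg * m^2 / (s^2 * K)

Checking each option against kg * m^2 / (s^2 * K):
  A. K/J: ✗ does not match
  B. kg·m²/(s²·K): ✓ matches
  C. J/K: ✓ matches
  D. W/K: ✗ does not match
  E. K: ✗ does not match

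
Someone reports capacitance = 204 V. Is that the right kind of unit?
No

capacitance has SI base units: A^2 * s^4 / (kg * m^2)
V does NOT reduce to A^2 * s^4 / (kg * m^2); a valid unit for capacitance would be e.g. F.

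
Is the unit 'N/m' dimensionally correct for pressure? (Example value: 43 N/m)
No

pressure has SI base units: kg / (m * s^2)
N/m does NOT reduce to kg / (m * s^2); a valid unit for pressure would be e.g. Pa.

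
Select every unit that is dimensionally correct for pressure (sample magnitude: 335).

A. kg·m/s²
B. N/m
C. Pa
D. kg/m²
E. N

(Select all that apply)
C

pressure has SI base units: kg / (m * s^2)

Checking each option against kg / (m * s^2):
  A. kg·m/s²: ✗ does not match
  B. N/m: ✗ does not match
  C. Pa: ✓ matches
  D. kg/m²: ✗ does not match
  E. N: ✗ does not match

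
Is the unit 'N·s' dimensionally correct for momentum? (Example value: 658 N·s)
Yes

momentum has SI base units: kg * m / s
N·s reduces to the same SI base units, so it is a valid unit for momentum.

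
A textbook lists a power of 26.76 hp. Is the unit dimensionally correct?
Yes

power has SI base units: kg * m^2 / s^3
hp reduces to the same SI base units, so it is a valid unit for power.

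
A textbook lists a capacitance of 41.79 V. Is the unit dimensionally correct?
No

capacitance has SI base units: A^2 * s^4 / (kg * m^2)
V does NOT reduce to A^2 * s^4 / (kg * m^2); a valid unit for capacitance would be e.g. F.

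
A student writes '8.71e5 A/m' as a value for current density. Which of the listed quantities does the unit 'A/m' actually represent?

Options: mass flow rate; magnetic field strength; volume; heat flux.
magnetic field strength

current density should have units dimensionally equivalent to A / m^2 (e.g. A/m²).
The given unit 'A/m' reduces to A / m. Of the listed options, that is the dimensionality of magnetic field strength.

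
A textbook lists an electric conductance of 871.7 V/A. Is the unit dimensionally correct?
No

electric conductance has SI base units: A^2 * s^3 / (kg * m^2)
V/A does NOT reduce to A^2 * s^3 / (kg * m^2); a valid unit for electric conductance would be e.g. S.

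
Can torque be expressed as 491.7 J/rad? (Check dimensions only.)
Yes

torque has SI base units: kg * m^2 / s^2
J/rad reduces to the same SI base units, so it is a valid unit for torque.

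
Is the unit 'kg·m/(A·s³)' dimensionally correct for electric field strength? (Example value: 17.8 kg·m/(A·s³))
Yes

electric field strength has SI base units: kg * m / (A * s^3)
kg·m/(A·s³) reduces to the same SI base units, so it is a valid unit for electric field strength.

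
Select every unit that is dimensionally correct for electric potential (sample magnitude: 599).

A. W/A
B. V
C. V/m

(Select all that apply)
A, B

electric potential has SI base units: kg * m^2 / (A * s^3)

Checking each option against kg * m^2 / (A * s^3):
  A. W/A: ✓ matches
  B. V: ✓ matches
  C. V/m: ✗ does not match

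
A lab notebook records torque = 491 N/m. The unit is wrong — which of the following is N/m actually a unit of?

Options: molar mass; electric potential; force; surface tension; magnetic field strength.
surface tension

torque should have units dimensionally equivalent to kg * m^2 / s^2 (e.g. N·m).
The given unit 'N/m' reduces to kg / s^2. Of the listed options, that is the dimensionality of surface tension.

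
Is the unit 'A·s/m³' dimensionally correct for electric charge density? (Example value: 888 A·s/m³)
Yes

electric charge density has SI base units: A * s / m^3
A·s/m³ reduces to the same SI base units, so it is a valid unit for electric charge density.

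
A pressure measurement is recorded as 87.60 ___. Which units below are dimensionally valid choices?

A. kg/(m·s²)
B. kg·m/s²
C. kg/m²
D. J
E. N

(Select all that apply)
A

pressure has SI base units: kg / (m * s^2)

Checking each option against kg / (m * s^2):
  A. kg/(m·s²): ✓ matches
  B. kg·m/s²: ✗ does not match
  C. kg/m²: ✗ does not match
  D. J: ✗ does not match
  E. N: ✗ does not match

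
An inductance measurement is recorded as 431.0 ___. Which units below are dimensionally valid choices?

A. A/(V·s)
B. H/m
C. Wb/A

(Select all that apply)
C

inductance has SI base units: kg * m^2 / (A^2 * s^2)

Checking each option against kg * m^2 / (A^2 * s^2):
  A. A/(V·s): ✗ does not match
  B. H/m: ✗ does not match
  C. Wb/A: ✓ matches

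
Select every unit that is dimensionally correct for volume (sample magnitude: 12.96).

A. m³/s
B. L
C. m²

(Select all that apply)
B

volume has SI base units: m^3

Checking each option against m^3:
  A. m³/s: ✗ does not match
  B. L: ✓ matches
  C. m²: ✗ does not match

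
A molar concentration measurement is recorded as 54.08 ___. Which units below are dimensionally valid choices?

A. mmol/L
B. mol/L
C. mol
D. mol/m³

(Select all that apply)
A, B, D

molar concentration has SI base units: mol / m^3

Checking each option against mol / m^3:
  A. mmol/L: ✓ matches
  B. mol/L: ✓ matches
  C. mol: ✗ does not match
  D. mol/m³: ✓ matches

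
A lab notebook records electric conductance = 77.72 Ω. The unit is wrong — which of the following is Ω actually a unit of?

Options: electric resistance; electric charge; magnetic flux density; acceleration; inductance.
electric resistance

electric conductance should have units dimensionally equivalent to A^2 * s^3 / (kg * m^2) (e.g. S).
The given unit 'Ω' reduces to kg * m^2 / (A^2 * s^3). Of the listed options, that is the dimensionality of electric resistance.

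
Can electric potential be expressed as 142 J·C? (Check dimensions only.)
No

electric potential has SI base units: kg * m^2 / (A * s^3)
J·C does NOT reduce to kg * m^2 / (A * s^3); a valid unit for electric potential would be e.g. V.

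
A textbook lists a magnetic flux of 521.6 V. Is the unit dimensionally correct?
No

magnetic flux has SI base units: kg * m^2 / (A * s^2)
V does NOT reduce to kg * m^2 / (A * s^2); a valid unit for magnetic flux would be e.g. Wb.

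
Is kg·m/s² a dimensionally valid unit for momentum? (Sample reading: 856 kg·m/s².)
No

momentum has SI base units: kg * m / s
kg·m/s² does NOT reduce to kg * m / s; a valid unit for momentum would be e.g. kg·m/s.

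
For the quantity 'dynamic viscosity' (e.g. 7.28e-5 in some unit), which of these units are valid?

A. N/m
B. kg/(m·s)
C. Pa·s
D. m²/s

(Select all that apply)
B, C

dynamic viscosity has SI base units: kg / (m * s)

Checking each option against kg / (m * s):
  A. N/m: ✗ does not match
  B. kg/(m·s): ✓ matches
  C. Pa·s: ✓ matches
  D. m²/s: ✗ does not match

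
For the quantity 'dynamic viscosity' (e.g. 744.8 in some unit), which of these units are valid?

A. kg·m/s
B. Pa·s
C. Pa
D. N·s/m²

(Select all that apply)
B, D

dynamic viscosity has SI base units: kg / (m * s)

Checking each option against kg / (m * s):
  A. kg·m/s: ✗ does not match
  B. Pa·s: ✓ matches
  C. Pa: ✗ does not match
  D. N·s/m²: ✓ matches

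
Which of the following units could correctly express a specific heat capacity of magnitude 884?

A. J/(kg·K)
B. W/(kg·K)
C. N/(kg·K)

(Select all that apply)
A

specific heat capacity has SI base units: m^2 / (s^2 * K)

Checking each option against m^2 / (s^2 * K):
  A. J/(kg·K): ✓ matches
  B. W/(kg·K): ✗ does not match
  C. N/(kg·K): ✗ does not match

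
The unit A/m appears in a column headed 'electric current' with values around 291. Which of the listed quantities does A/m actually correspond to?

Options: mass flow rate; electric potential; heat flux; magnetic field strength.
magnetic field strength

electric current should have units dimensionally equivalent to A (e.g. A).
The given unit 'A/m' reduces to A / m. Of the listed options, that is the dimensionality of magnetic field strength.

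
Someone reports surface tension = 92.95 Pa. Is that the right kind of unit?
No

surface tension has SI base units: kg / s^2
Pa does NOT reduce to kg / s^2; a valid unit for surface tension would be e.g. N/m.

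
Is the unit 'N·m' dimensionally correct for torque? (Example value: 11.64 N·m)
Yes

torque has SI base units: kg * m^2 / s^2
N·m reduces to the same SI base units, so it is a valid unit for torque.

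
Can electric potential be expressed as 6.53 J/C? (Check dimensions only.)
Yes

electric potential has SI base units: kg * m^2 / (A * s^3)
J/C reduces to the same SI base units, so it is a valid unit for electric potential.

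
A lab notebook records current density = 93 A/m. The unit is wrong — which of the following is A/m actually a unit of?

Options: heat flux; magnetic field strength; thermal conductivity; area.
magnetic field strength

current density should have units dimensionally equivalent to A / m^2 (e.g. A/m²).
The given unit 'A/m' reduces to A / m. Of the listed options, that is the dimensionality of magnetic field strength.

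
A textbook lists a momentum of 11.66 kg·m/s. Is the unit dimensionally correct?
Yes

momentum has SI base units: kg * m / s
kg·m/s reduces to the same SI base units, so it is a valid unit for momentum.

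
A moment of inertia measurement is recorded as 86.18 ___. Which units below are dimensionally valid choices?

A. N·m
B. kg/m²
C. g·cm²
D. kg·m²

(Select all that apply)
C, D

moment of inertia has SI base units: kg * m^2

Checking each option against kg * m^2:
  A. N·m: ✗ does not match
  B. kg/m²: ✗ does not match
  C. g·cm²: ✓ matches
  D. kg·m²: ✓ matches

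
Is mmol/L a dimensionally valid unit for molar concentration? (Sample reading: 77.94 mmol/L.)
Yes

molar concentration has SI base units: mol / m^3
mmol/L reduces to the same SI base units, so it is a valid unit for molar concentration.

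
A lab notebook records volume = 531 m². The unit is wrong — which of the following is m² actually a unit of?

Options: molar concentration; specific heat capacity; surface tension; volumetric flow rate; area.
area

volume should have units dimensionally equivalent to m^3 (e.g. m³).
The given unit 'm²' reduces to m^2. Of the listed options, that is the dimensionality of area.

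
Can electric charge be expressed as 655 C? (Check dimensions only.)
Yes

electric charge has SI base units: A * s
C reduces to the same SI base units, so it is a valid unit for electric charge.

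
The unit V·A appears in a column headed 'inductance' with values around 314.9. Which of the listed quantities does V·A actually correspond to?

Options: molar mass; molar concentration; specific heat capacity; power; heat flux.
power

inductance should have units dimensionally equivalent to kg * m^2 / (A^2 * s^2) (e.g. H).
The given unit 'V·A' reduces to kg * m^2 / s^3. Of the listed options, that is the dimensionality of power.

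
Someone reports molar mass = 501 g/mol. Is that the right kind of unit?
Yes

molar mass has SI base units: kg / mol
g/mol reduces to the same SI base units, so it is a valid unit for molar mass.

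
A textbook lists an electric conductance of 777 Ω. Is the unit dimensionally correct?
No

electric conductance has SI base units: A^2 * s^3 / (kg * m^2)
Ω does NOT reduce to A^2 * s^3 / (kg * m^2); a valid unit for electric conductance would be e.g. S.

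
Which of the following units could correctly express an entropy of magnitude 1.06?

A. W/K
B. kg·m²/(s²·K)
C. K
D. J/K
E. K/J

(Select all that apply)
B, D

entropy has SI base units: kg * m^2 / (s^2 * K)

Checking each option against kg * m^2 / (s^2 * K):
  A. W/K: ✗ does not match
  B. kg·m²/(s²·K): ✓ matches
  C. K: ✗ does not match
  D. J/K: ✓ matches
  E. K/J: ✗ does not match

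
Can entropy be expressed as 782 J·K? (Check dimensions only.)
No

entropy has SI base units: kg * m^2 / (s^2 * K)
J·K does NOT reduce to kg * m^2 / (s^2 * K); a valid unit for entropy would be e.g. J/K.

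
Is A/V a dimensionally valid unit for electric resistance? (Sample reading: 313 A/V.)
No

electric resistance has SI base units: kg * m^2 / (A^2 * s^3)
A/V does NOT reduce to kg * m^2 / (A^2 * s^3); a valid unit for electric resistance would be e.g. Ω.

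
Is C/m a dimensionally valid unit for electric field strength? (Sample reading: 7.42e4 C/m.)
No

electric field strength has SI base units: kg * m / (A * s^3)
C/m does NOT reduce to kg * m / (A * s^3); a valid unit for electric field strength would be e.g. V/m.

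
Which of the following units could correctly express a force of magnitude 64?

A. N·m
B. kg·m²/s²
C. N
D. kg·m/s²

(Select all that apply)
C, D

force has SI base units: kg * m / s^2

Checking each option against kg * m / s^2:
  A. N·m: ✗ does not match
  B. kg·m²/s²: ✗ does not match
  C. N: ✓ matches
  D. kg·m/s²: ✓ matches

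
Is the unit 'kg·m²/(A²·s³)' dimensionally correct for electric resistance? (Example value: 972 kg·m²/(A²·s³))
Yes

electric resistance has SI base units: kg * m^2 / (A^2 * s^3)
kg·m²/(A²·s³) reduces to the same SI base units, so it is a valid unit for electric resistance.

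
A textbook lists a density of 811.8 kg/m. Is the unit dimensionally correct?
No

density has SI base units: kg / m^3
kg/m does NOT reduce to kg / m^3; a valid unit for density would be e.g. kg/m³.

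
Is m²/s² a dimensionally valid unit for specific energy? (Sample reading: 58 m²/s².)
Yes

specific energy has SI base units: m^2 / s^2
m²/s² reduces to the same SI base units, so it is a valid unit for specific energy.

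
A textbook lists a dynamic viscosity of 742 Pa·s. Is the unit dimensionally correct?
Yes

dynamic viscosity has SI base units: kg / (m * s)
Pa·s reduces to the same SI base units, so it is a valid unit for dynamic viscosity.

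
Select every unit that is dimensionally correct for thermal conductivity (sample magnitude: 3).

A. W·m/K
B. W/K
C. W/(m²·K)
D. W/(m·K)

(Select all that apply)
D

thermal conductivity has SI base units: kg * m / (s^3 * K)

Checking each option against kg * m / (s^3 * K):
  A. W·m/K: ✗ does not match
  B. W/K: ✗ does not match
  C. W/(m²·K): ✗ does not match
  D. W/(m·K): ✓ matches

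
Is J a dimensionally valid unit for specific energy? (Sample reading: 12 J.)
No

specific energy has SI base units: m^2 / s^2
J does NOT reduce to m^2 / s^2; a valid unit for specific energy would be e.g. J/kg.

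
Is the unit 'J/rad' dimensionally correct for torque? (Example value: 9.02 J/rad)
Yes

torque has SI base units: kg * m^2 / s^2
J/rad reduces to the same SI base units, so it is a valid unit for torque.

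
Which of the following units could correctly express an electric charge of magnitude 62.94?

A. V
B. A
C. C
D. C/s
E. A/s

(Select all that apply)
C

electric charge has SI base units: A * s

Checking each option against A * s:
  A. V: ✗ does not match
  B. A: ✗ does not match
  C. C: ✓ matches
  D. C/s: ✗ does not match
  E. A/s: ✗ does not match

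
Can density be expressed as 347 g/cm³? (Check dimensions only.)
Yes

density has SI base units: kg / m^3
g/cm³ reduces to the same SI base units, so it is a valid unit for density.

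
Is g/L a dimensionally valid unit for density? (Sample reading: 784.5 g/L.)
Yes

density has SI base units: kg / m^3
g/L reduces to the same SI base units, so it is a valid unit for density.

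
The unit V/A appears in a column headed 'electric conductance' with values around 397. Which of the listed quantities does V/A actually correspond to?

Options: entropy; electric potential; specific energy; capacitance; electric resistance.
electric resistance

electric conductance should have units dimensionally equivalent to A^2 * s^3 / (kg * m^2) (e.g. S).
The given unit 'V/A' reduces to kg * m^2 / (A^2 * s^3). Of the listed options, that is the dimensionality of electric resistance.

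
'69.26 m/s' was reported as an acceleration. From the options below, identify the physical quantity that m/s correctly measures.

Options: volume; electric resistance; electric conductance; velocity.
velocity

acceleration should have units dimensionally equivalent to m / s^2 (e.g. m/s²).
The given unit 'm/s' reduces to m / s. Of the listed options, that is the dimensionality of velocity.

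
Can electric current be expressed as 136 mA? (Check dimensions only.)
Yes

electric current has SI base units: A
mA reduces to the same SI base units, so it is a valid unit for electric current.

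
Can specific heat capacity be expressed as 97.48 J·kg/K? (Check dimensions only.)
No

specific heat capacity has SI base units: m^2 / (s^2 * K)
J·kg/K does NOT reduce to m^2 / (s^2 * K); a valid unit for specific heat capacity would be e.g. J/(kg·K).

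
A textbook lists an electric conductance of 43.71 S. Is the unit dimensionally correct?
Yes

electric conductance has SI base units: A^2 * s^3 / (kg * m^2)
S reduces to the same SI base units, so it is a valid unit for electric conductance.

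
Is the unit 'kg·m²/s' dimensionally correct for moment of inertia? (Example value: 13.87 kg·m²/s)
No

moment of inertia has SI base units: kg * m^2
kg·m²/s does NOT reduce to kg * m^2; a valid unit for moment of inertia would be e.g. kg·m².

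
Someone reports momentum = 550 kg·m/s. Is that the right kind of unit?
Yes

momentum has SI base units: kg * m / s
kg·m/s reduces to the same SI base units, so it is a valid unit for momentum.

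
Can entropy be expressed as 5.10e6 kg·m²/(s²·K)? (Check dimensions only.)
Yes

entropy has SI base units: kg * m^2 / (s^2 * K)
kg·m²/(s²·K) reduces to the same SI base units, so it is a valid unit for entropy.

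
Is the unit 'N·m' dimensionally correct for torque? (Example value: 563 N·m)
Yes

torque has SI base units: kg * m^2 / s^2
N·m reduces to the same SI base units, so it is a valid unit for torque.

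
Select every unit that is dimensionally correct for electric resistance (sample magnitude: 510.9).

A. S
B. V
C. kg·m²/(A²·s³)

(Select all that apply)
C

electric resistance has SI base units: kg * m^2 / (A^2 * s^3)

Checking each option against kg * m^2 / (A^2 * s^3):
  A. S: ✗ does not match
  B. V: ✗ does not match
  C. kg·m²/(A²·s³): ✓ matches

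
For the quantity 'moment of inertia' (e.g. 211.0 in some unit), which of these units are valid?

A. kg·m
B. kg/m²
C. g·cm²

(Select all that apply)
C

moment of inertia has SI base units: kg * m^2

Checking each option against kg * m^2:
  A. kg·m: ✗ does not match
  B. kg/m²: ✗ does not match
  C. g·cm²: ✓ matches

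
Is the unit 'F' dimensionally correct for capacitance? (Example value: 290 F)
Yes

capacitance has SI base units: A^2 * s^4 / (kg * m^2)
F reduces to the same SI base units, so it is a valid unit for capacitance.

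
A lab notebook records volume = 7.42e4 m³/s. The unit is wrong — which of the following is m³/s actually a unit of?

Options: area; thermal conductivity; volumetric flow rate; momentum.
volumetric flow rate

volume should have units dimensionally equivalent to m^3 (e.g. m³).
The given unit 'm³/s' reduces to m^3 / s. Of the listed options, that is the dimensionality of volumetric flow rate.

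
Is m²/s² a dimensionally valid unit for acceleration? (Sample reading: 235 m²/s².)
No

acceleration has SI base units: m / s^2
m²/s² does NOT reduce to m / s^2; a valid unit for acceleration would be e.g. m/s².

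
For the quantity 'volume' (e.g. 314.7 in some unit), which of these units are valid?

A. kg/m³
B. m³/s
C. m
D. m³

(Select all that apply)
D

volume has SI base units: m^3

Checking each option against m^3:
  A. kg/m³: ✗ does not match
  B. m³/s: ✗ does not match
  C. m: ✗ does not match
  D. m³: ✓ matches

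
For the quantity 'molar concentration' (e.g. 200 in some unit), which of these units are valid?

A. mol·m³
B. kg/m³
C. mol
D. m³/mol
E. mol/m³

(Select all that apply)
E

molar concentration has SI base units: mol / m^3

Checking each option against mol / m^3:
  A. mol·m³: ✗ does not match
  B. kg/m³: ✗ does not match
  C. mol: ✗ does not match
  D. m³/mol: ✗ does not match
  E. mol/m³: ✓ matches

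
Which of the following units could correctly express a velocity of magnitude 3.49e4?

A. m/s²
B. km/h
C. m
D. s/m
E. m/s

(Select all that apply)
B, E

velocity has SI base units: m / s

Checking each option against m / s:
  A. m/s²: ✗ does not match
  B. km/h: ✓ matches
  C. m: ✗ does not match
  D. s/m: ✗ does not match
  E. m/s: ✓ matches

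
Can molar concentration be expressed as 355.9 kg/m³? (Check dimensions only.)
No

molar concentration has SI base units: mol / m^3
kg/m³ does NOT reduce to mol / m^3; a valid unit for molar concentration would be e.g. mol/m³.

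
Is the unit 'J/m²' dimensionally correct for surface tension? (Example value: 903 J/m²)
Yes

surface tension has SI base units: kg / s^2
J/m² reduces to the same SI base units, so it is a valid unit for surface tension.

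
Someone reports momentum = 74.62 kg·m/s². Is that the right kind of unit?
No

momentum has SI base units: kg * m / s
kg·m/s² does NOT reduce to kg * m / s; a valid unit for momentum would be e.g. kg·m/s.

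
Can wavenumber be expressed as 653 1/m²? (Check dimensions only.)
No

wavenumber has SI base units: 1 / m
1/m² does NOT reduce to 1 / m; a valid unit for wavenumber would be e.g. 1/m.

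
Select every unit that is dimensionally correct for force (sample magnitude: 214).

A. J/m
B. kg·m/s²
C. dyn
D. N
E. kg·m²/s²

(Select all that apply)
A, B, C, D

force has SI base units: kg * m / s^2

Checking each option against kg * m / s^2:
  A. J/m: ✓ matches
  B. kg·m/s²: ✓ matches
  C. dyn: ✓ matches
  D. N: ✓ matches
  E. kg·m²/s²: ✗ does not match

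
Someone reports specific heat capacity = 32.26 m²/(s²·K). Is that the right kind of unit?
Yes

specific heat capacity has SI base units: m^2 / (s^2 * K)
m²/(s²·K) reduces to the same SI base units, so it is a valid unit for specific heat capacity.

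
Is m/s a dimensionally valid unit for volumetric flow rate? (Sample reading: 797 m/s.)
No

volumetric flow rate has SI base units: m^3 / s
m/s does NOT reduce to m^3 / s; a valid unit for volumetric flow rate would be e.g. m³/s.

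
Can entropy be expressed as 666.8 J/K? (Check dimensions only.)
Yes

entropy has SI base units: kg * m^2 / (s^2 * K)
J/K reduces to the same SI base units, so it is a valid unit for entropy.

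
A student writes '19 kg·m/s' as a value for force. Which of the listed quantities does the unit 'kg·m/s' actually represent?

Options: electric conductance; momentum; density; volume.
momentum

force should have units dimensionally equivalent to kg * m / s^2 (e.g. N).
The given unit 'kg·m/s' reduces to kg * m / s. Of the listed options, that is the dimensionality of momentum.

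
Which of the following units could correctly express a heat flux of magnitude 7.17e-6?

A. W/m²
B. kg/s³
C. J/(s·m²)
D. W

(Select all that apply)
A, B, C

heat flux has SI base units: kg / s^3

Checking each option against kg / s^3:
  A. W/m²: ✓ matches
  B. kg/s³: ✓ matches
  C. J/(s·m²): ✓ matches
  D. W: ✗ does not match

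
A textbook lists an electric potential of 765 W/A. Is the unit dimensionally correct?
Yes

electric potential has SI base units: kg * m^2 / (A * s^3)
W/A reduces to the same SI base units, so it is a valid unit for electric potential.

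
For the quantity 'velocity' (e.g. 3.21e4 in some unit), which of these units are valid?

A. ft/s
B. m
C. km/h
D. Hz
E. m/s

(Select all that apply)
A, C, E

velocity has SI base units: m / s

Checking each option against m / s:
  A. ft/s: ✓ matches
  B. m: ✗ does not match
  C. km/h: ✓ matches
  D. Hz: ✗ does not match
  E. m/s: ✓ matches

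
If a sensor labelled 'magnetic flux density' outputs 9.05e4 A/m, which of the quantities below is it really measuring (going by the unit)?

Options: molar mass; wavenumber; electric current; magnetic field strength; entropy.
magnetic field strength

magnetic flux density should have units dimensionally equivalent to kg / (A * s^2) (e.g. T).
The given unit 'A/m' reduces to A / m. Of the listed options, that is the dimensionality of magnetic field strength.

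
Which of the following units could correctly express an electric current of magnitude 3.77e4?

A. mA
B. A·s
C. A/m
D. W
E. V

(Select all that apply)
A

electric current has SI base units: A

Checking each option against A:
  A. mA: ✓ matches
  B. A·s: ✗ does not match
  C. A/m: ✗ does not match
  D. W: ✗ does not match
  E. V: ✗ does not match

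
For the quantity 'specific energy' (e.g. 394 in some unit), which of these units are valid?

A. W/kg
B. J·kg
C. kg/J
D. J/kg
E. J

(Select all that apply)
D

specific energy has SI base units: m^2 / s^2

Checking each option against m^2 / s^2:
  A. W/kg: ✗ does not match
  B. J·kg: ✗ does not match
  C. kg/J: ✗ does not match
  D. J/kg: ✓ matches
  E. J: ✗ does not match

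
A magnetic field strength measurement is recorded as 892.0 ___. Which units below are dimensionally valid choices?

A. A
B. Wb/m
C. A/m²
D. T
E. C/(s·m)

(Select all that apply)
E

magnetic field strength has SI base units: A / m

Checking each option against A / m:
  A. A: ✗ does not match
  B. Wb/m: ✗ does not match
  C. A/m²: ✗ does not match
  D. T: ✗ does not match
  E. C/(s·m): ✓ matches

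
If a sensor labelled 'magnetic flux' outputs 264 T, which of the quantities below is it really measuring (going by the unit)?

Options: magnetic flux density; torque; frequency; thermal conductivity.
magnetic flux density

magnetic flux should have units dimensionally equivalent to kg * m^2 / (A * s^2) (e.g. Wb).
The given unit 'T' reduces to kg / (A * s^2). Of the listed options, that is the dimensionality of magnetic flux density.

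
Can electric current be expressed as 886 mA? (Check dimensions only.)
Yes

electric current has SI base units: A
mA reduces to the same SI base units, so it is a valid unit for electric current.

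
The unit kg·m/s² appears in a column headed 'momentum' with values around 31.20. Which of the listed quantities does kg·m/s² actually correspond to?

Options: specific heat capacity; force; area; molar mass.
force

momentum should have units dimensionally equivalent to kg * m / s (e.g. kg·m/s).
The given unit 'kg·m/s²' reduces to kg * m / s^2. Of the listed options, that is the dimensionality of force.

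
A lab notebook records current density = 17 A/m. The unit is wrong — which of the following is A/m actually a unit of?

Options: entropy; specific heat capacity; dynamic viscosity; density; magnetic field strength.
magnetic field strength

current density should have units dimensionally equivalent to A / m^2 (e.g. A/m²).
The given unit 'A/m' reduces to A / m. Of the listed options, that is the dimensionality of magnetic field strength.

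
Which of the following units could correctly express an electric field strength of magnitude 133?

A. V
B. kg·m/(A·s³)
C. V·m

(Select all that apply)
B

electric field strength has SI base units: kg * m / (A * s^3)

Checking each option against kg * m / (A * s^3):
  A. V: ✗ does not match
  B. kg·m/(A·s³): ✓ matches
  C. V·m: ✗ does not match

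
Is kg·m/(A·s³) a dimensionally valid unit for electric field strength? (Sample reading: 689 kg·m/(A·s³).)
Yes

electric field strength has SI base units: kg * m / (A * s^3)
kg·m/(A·s³) reduces to the same SI base units, so it is a valid unit for electric field strength.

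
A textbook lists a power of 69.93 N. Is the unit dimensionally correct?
No

power has SI base units: kg * m^2 / s^3
N does NOT reduce to kg * m^2 / s^3; a valid unit for power would be e.g. W.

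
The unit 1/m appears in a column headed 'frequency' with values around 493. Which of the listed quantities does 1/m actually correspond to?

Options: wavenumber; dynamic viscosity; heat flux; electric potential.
wavenumber

frequency should have units dimensionally equivalent to 1 / s (e.g. Hz).
The given unit '1/m' reduces to 1 / m. Of the listed options, that is the dimensionality of wavenumber.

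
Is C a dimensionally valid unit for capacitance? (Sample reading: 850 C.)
No

capacitance has SI base units: A^2 * s^4 / (kg * m^2)
C does NOT reduce to A^2 * s^4 / (kg * m^2); a valid unit for capacitance would be e.g. F.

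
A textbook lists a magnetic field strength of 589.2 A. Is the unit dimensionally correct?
No

magnetic field strength has SI base units: A / m
A does NOT reduce to A / m; a valid unit for magnetic field strength would be e.g. A/m.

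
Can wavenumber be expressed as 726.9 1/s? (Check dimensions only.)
No

wavenumber has SI base units: 1 / m
1/s does NOT reduce to 1 / m; a valid unit for wavenumber would be e.g. 1/m.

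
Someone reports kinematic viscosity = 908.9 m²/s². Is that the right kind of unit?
No

kinematic viscosity has SI base units: m^2 / s
m²/s² does NOT reduce to m^2 / s; a valid unit for kinematic viscosity would be e.g. m²/s.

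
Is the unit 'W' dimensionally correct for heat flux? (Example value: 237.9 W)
No

heat flux has SI base units: kg / s^3
W does NOT reduce to kg / s^3; a valid unit for heat flux would be e.g. W/m².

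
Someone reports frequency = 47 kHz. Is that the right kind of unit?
Yes

frequency has SI base units: 1 / s
kHz reduces to the same SI base units, so it is a valid unit for frequency.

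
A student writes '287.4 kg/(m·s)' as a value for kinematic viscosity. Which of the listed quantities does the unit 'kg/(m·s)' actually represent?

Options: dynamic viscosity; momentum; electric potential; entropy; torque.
dynamic viscosity

kinematic viscosity should have units dimensionally equivalent to m^2 / s (e.g. m²/s).
The given unit 'kg/(m·s)' reduces to kg / (m * s). Of the listed options, that is the dimensionality of dynamic viscosity.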